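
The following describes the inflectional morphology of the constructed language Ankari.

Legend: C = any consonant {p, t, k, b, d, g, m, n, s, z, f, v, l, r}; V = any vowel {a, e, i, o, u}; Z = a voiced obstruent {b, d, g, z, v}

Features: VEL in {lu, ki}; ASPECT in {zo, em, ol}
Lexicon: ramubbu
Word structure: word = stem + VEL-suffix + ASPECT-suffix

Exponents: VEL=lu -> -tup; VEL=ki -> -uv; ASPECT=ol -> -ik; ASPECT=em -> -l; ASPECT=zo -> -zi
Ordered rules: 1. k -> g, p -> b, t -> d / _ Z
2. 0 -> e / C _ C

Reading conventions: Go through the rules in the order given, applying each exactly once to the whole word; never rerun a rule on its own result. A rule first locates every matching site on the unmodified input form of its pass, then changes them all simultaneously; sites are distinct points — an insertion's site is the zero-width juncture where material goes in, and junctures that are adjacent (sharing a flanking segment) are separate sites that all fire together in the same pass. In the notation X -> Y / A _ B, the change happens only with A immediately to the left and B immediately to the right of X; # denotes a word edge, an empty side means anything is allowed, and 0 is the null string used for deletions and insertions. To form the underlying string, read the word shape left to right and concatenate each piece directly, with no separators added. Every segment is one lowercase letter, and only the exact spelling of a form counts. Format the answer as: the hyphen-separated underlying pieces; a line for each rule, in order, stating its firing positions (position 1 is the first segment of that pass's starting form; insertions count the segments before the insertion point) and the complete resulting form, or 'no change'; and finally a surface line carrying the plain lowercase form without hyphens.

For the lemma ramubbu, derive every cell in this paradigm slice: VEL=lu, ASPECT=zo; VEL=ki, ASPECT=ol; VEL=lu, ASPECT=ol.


cell VEL=lu, ASPECT=zo:
underlying: ramubbu-tup-zi
1. k -> g, p -> b, t -> d / _ Z: fires at position(s) 10: ramubbutubzi
2. 0 -> e / C _ C: inserts after position(s) 5, 10: ramubebutubezi
surface: ramubebutubezi

cell VEL=ki, ASPECT=ol:
underlying: ramubbu-uv-ik
1. k -> g, p -> b, t -> d / _ Z: no change
2. 0 -> e / C _ C: inserts after position(s) 5: ramubebuuvik
surface: ramubebuuvik

cell VEL=lu, ASPECT=ol:
underlying: ramubbu-tup-ik
1. k -> g, p -> b, t -> d / _ Z: no change
2. 0 -> e / C _ C: inserts after position(s) 5: ramubebutupik
surface: ramubebutupik


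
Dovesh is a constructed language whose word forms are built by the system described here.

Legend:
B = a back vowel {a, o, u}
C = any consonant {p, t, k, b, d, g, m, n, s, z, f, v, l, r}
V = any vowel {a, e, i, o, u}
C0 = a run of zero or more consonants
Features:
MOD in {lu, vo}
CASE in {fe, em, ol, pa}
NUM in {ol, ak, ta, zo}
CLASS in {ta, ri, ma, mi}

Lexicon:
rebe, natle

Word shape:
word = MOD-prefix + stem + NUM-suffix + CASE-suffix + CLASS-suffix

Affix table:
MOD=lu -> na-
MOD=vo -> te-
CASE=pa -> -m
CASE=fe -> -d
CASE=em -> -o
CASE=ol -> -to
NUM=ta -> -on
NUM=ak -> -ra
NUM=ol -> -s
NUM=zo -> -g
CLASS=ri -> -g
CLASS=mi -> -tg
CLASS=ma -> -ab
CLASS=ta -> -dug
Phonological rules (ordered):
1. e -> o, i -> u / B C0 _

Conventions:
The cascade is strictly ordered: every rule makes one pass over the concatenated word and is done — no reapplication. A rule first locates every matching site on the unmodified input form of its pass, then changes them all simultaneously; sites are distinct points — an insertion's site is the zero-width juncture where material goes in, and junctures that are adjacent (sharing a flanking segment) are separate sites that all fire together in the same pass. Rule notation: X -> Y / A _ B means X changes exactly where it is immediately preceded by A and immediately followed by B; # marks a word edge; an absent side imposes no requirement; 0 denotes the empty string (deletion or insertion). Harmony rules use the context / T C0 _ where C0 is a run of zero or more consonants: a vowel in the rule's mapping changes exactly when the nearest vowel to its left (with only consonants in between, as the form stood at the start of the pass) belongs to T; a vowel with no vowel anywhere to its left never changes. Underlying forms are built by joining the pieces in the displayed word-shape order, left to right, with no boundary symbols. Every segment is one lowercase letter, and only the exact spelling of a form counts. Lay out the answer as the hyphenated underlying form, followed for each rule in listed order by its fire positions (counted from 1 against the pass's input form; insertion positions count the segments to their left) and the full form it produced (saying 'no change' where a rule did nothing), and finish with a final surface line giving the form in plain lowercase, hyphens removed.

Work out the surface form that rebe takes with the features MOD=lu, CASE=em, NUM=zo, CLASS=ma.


underlying: na-rebe-g-o-ab
1. e -> o, i -> u / B C0 _: fires at position(s) 4: narobegoab
surface: narobegoab


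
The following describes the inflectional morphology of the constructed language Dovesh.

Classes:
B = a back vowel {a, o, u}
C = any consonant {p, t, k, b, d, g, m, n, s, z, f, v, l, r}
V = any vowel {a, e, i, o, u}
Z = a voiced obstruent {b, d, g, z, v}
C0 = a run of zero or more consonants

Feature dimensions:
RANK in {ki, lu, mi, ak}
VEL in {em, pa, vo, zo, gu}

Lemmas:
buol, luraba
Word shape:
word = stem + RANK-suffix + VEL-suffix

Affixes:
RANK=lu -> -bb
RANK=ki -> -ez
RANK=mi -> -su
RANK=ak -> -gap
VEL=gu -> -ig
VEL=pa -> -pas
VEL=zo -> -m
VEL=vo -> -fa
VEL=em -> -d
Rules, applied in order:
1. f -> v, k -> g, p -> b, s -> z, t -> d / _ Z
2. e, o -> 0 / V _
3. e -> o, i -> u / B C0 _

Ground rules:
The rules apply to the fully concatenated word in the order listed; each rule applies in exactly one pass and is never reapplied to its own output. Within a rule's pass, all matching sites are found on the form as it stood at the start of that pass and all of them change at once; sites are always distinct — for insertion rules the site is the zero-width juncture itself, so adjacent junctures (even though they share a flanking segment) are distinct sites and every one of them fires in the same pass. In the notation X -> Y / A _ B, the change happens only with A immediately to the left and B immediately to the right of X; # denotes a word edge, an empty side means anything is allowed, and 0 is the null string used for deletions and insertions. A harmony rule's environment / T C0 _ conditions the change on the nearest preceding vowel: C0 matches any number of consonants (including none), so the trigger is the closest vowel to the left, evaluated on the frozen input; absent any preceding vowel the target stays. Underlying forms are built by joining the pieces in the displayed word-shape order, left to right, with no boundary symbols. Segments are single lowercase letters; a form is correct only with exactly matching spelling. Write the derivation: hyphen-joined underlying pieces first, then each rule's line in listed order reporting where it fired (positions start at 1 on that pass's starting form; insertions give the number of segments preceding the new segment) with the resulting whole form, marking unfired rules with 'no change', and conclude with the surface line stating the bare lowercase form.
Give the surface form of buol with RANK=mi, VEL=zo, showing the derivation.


underlying: buol-su-m
1. f -> v, k -> g, p -> b, s -> z, t -> d / _ Z: no change
2. e, o -> 0 / V _: fires at position(s) 3: bulsum
3. e -> o, i -> u / B C0 _: no change
surface: bulsum


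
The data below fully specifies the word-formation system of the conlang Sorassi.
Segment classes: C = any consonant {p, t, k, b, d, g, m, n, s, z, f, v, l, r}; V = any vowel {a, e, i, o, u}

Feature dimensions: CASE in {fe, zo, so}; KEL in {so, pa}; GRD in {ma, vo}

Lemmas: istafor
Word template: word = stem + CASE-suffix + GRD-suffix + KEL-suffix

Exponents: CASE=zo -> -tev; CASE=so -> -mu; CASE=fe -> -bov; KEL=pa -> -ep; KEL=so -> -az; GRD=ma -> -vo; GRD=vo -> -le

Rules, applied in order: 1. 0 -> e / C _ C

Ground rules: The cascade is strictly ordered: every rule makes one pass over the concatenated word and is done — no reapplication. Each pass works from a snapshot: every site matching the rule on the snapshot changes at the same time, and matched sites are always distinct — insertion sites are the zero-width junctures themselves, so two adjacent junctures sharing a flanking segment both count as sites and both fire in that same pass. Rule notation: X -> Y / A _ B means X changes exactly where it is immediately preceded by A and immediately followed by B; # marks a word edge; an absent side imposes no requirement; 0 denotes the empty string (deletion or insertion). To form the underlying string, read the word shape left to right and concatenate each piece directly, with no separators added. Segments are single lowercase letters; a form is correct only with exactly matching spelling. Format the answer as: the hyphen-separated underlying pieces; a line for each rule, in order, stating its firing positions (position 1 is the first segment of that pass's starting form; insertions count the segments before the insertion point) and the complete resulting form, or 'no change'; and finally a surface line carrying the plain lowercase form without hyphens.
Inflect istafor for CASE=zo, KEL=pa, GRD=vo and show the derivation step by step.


underlying: istafor-tev-le-ep
1. 0 -> e / C _ C: inserts after position(s) 2, 7, 10: isetaforeteveleep
surface: isetaforeteveleep


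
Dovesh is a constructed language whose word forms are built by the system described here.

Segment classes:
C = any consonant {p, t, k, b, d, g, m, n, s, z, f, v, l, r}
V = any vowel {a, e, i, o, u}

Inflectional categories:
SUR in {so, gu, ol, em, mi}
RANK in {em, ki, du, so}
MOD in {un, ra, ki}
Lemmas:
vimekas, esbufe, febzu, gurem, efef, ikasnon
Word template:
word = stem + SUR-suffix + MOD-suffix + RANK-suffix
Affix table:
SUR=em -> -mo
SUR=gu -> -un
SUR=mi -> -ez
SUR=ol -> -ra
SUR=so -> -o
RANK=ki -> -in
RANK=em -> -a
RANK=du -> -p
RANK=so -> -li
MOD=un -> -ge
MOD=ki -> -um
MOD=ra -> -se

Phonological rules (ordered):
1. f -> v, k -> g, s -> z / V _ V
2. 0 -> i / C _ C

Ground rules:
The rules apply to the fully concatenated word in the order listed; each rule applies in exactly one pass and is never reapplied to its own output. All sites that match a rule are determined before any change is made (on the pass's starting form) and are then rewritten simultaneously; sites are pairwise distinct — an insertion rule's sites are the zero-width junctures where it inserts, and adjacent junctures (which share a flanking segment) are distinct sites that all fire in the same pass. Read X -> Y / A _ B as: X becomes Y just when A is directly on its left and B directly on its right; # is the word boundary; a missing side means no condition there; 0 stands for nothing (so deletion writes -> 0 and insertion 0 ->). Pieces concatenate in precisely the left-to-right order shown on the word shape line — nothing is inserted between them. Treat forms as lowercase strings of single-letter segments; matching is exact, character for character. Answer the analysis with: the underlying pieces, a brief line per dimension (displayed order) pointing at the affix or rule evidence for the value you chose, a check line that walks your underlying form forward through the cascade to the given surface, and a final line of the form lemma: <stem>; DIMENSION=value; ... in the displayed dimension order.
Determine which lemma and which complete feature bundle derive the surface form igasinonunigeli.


underlying: ikasnon-un-ge-li
SUR=gu - signalled by the affix -un
RANK=so - signalled by the affix -li
MOD=un - signalled by the affix -ge
check: ikasnonungeli -> igasnonungeli -> igasinonunigeli
lemma: ikasnon; SUR=gu; RANK=so; MOD=un


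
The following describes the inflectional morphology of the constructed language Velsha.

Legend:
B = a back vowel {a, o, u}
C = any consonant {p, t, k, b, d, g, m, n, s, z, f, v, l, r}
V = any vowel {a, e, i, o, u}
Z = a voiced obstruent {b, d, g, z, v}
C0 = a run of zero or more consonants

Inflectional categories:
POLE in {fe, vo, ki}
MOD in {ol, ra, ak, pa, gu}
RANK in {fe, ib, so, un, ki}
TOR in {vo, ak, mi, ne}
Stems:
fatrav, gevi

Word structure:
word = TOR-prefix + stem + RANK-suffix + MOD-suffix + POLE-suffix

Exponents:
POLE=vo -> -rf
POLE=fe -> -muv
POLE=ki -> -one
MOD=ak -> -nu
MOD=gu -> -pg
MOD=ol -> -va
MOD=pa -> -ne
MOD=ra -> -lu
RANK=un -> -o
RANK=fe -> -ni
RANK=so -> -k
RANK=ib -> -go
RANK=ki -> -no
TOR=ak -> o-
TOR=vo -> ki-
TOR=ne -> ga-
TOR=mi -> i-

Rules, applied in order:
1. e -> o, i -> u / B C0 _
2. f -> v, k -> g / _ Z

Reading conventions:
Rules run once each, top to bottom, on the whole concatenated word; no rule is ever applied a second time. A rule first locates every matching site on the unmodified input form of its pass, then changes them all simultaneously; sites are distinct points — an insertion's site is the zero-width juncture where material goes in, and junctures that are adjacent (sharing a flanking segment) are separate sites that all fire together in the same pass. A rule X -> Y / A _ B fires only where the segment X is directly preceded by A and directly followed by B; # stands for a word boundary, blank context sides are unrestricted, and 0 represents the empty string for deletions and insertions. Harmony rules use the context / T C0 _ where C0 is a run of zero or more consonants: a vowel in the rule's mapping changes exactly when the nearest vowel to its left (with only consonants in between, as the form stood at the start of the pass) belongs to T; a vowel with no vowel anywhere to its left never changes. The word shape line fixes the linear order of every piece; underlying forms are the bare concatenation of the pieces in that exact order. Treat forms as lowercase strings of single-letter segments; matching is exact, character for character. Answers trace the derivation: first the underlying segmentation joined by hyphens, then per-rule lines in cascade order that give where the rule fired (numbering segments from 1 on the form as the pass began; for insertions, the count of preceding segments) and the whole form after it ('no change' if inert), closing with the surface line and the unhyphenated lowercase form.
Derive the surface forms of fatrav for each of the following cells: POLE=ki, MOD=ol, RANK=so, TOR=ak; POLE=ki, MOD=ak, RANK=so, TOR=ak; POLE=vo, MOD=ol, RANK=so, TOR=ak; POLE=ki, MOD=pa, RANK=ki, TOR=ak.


cell POLE=ki, MOD=ol, RANK=so, TOR=ak:
underlying: o-fatrav-k-va-one
1. e -> o, i -> u / B C0 _: fires at position(s) 13: ofatravkvaono
2. f -> v, k -> g / _ Z: fires at position(s) 8: ofatravgvaono
surface: ofatravgvaono

cell POLE=ki, MOD=ak, RANK=so, TOR=ak:
underlying: o-fatrav-k-nu-one
1. e -> o, i -> u / B C0 _: fires at position(s) 13: ofatravknuono
2. f -> v, k -> g / _ Z: no change
surface: ofatravknuono

cell POLE=vo, MOD=ol, RANK=so, TOR=ak:
underlying: o-fatrav-k-va-rf
1. e -> o, i -> u / B C0 _: no change
2. f -> v, k -> g / _ Z: fires at position(s) 8: ofatravgvarf
surface: ofatravgvarf

cell POLE=ki, MOD=pa, RANK=ki, TOR=ak:
underlying: o-fatrav-no-ne-one
1. e -> o, i -> u / B C0 _: fires at position(s) 11, 14: ofatravnonoono
2. f -> v, k -> g / _ Z: no change
surface: ofatravnonoono


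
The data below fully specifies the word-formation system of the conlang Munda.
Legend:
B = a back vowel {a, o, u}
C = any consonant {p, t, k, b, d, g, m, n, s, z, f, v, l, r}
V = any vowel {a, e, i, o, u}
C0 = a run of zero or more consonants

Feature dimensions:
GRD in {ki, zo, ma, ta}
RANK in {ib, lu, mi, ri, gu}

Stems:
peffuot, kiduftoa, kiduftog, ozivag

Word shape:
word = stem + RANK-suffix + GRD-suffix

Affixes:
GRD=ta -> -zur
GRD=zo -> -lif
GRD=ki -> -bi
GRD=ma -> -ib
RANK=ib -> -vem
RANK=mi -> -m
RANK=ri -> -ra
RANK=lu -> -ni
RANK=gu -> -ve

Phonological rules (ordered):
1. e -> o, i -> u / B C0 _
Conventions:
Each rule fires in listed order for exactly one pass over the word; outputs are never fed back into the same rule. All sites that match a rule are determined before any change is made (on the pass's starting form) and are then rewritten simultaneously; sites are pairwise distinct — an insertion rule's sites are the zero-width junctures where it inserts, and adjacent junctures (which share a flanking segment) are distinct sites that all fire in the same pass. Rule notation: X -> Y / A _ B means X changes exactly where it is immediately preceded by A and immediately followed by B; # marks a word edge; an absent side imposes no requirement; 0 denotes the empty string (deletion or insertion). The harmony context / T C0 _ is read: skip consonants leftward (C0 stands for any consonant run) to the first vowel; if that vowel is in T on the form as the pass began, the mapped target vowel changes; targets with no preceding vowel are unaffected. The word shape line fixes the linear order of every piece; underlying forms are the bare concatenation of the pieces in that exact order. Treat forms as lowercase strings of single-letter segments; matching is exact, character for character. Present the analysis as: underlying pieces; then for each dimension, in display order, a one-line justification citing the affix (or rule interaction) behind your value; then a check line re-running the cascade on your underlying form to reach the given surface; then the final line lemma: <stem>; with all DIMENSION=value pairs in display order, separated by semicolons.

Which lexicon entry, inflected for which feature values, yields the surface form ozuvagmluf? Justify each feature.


underlying: ozivag-m-lif
GRD=zo - signalled by the affix -lif
RANK=mi - signalled by the affix -m
check: ozivagmlif -> ozuvagmluf
lemma: ozivag; GRD=zo; RANK=mi


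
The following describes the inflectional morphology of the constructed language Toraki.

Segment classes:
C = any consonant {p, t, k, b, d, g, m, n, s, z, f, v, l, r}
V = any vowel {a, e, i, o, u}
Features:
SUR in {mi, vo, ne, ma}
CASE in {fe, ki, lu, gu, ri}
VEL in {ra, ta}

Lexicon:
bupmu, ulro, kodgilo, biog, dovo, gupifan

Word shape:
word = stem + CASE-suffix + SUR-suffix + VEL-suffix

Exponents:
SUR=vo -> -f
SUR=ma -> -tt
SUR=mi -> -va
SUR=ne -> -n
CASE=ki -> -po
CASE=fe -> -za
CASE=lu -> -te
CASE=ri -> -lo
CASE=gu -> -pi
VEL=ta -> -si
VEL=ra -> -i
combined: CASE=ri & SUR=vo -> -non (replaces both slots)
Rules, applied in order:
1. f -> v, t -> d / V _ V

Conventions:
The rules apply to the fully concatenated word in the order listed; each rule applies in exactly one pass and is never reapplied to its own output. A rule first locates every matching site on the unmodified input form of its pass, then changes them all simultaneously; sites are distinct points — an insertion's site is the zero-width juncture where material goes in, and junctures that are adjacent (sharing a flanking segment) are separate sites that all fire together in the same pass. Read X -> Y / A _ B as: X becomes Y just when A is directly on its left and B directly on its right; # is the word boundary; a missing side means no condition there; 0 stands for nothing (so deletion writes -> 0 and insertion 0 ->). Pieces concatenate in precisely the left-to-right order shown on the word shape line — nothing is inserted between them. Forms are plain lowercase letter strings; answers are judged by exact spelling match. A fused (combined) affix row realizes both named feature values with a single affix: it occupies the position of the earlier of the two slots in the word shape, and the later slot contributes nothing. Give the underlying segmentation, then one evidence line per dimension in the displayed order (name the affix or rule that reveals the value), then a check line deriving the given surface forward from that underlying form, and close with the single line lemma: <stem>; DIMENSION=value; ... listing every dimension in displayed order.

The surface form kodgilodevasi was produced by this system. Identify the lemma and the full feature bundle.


underlying: kodgilo-te-va-si
SUR=mi - signalled by the affix -va
CASE=lu - signalled by the affix -te
VEL=ta - signalled by the affix -si
check: kodgilotevasi -> kodgilodevasi
lemma: kodgilo; SUR=mi; CASE=lu; VEL=ta


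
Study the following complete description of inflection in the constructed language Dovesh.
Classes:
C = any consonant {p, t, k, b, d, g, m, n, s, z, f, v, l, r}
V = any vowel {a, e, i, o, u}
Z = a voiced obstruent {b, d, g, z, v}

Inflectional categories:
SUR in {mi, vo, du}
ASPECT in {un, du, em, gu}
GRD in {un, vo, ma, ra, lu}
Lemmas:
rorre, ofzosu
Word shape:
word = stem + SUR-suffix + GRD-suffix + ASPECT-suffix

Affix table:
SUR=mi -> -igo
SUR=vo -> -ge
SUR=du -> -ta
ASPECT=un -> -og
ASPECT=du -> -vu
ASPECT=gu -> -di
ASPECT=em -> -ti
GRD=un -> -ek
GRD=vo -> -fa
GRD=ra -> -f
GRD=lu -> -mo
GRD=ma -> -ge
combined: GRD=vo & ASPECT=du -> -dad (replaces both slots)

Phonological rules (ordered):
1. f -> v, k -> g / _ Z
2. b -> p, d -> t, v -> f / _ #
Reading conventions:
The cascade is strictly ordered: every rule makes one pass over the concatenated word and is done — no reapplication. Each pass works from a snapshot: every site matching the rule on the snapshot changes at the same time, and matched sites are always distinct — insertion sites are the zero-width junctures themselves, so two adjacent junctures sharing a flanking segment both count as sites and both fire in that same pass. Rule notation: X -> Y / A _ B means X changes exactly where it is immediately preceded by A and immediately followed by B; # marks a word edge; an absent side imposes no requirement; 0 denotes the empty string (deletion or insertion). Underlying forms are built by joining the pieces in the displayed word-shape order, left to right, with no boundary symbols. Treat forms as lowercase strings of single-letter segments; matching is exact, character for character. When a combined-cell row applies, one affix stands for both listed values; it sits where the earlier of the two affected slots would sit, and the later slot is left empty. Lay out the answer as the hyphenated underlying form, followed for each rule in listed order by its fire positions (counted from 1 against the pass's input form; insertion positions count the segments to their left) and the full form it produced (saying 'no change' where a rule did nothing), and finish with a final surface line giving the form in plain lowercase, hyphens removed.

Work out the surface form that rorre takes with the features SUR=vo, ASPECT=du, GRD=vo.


underlying: rorre-ge-dad
1. f -> v, k -> g / _ Z: no change
2. b -> p, d -> t, v -> f / _ #: fires at position(s) 10: rorregedat
surface: rorregedat


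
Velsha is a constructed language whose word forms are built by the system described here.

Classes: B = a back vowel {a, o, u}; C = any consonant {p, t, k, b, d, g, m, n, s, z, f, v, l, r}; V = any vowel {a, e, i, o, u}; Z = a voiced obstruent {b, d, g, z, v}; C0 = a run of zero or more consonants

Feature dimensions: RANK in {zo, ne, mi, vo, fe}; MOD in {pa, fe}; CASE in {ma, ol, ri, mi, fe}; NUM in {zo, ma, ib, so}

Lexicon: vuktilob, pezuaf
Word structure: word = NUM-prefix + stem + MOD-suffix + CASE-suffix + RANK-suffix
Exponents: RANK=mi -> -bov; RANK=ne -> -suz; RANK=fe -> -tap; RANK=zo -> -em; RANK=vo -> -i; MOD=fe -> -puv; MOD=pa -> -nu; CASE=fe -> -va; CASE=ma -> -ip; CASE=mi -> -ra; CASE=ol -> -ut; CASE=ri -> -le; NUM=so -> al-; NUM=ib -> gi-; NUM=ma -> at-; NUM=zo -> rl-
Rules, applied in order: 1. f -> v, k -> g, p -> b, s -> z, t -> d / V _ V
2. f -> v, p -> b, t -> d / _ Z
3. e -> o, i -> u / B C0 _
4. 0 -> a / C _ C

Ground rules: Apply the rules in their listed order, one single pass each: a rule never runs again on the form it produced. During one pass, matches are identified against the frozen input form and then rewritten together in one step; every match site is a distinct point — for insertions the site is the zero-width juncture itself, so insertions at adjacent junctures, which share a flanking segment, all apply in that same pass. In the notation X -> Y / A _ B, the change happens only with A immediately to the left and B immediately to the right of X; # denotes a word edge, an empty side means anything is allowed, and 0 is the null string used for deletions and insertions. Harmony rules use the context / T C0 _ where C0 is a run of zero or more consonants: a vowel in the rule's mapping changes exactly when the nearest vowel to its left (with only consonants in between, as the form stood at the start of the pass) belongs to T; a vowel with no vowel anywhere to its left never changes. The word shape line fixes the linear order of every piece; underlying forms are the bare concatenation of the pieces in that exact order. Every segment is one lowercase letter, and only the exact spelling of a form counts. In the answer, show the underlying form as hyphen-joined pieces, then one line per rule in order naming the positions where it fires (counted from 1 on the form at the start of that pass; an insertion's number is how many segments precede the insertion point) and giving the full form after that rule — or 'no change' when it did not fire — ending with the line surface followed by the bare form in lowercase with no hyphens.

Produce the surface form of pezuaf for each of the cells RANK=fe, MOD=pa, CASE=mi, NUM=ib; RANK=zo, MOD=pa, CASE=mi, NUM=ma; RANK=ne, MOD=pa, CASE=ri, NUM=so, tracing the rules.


cell RANK=fe, MOD=pa, CASE=mi, NUM=ib:
underlying: gi-pezuaf-nu-ra-tap
1. f -> v, k -> g, p -> b, s -> z, t -> d / V _ V: fires at position(s) 3, 13: gibezuafnuradap
2. f -> v, p -> b, t -> d / _ Z: no change
3. e -> o, i -> u / B C0 _: no change
4. 0 -> a / C _ C: inserts after position(s) 8: gibezuafanuradap
surface: gibezuafanuradap

cell RANK=zo, MOD=pa, CASE=mi, NUM=ma:
underlying: at-pezuaf-nu-ra-em
1. f -> v, k -> g, p -> b, s -> z, t -> d / V _ V: no change
2. f -> v, p -> b, t -> d / _ Z: no change
3. e -> o, i -> u / B C0 _: fires at position(s) 4, 13: atpozuafnuraom
4. 0 -> a / C _ C: inserts after position(s) 2, 8: atapozuafanuraom
surface: atapozuafanuraom

cell RANK=ne, MOD=pa, CASE=ri, NUM=so:
underlying: al-pezuaf-nu-le-suz
1. f -> v, k -> g, p -> b, s -> z, t -> d / V _ V: fires at position(s) 13: alpezuafnulezuz
2. f -> v, p -> b, t -> d / _ Z: no change
3. e -> o, i -> u / B C0 _: fires at position(s) 4, 12: alpozuafnulozuz
4. 0 -> a / C _ C: inserts after position(s) 2, 8: alapozuafanulozuz
surface: alapozuafanulozuz


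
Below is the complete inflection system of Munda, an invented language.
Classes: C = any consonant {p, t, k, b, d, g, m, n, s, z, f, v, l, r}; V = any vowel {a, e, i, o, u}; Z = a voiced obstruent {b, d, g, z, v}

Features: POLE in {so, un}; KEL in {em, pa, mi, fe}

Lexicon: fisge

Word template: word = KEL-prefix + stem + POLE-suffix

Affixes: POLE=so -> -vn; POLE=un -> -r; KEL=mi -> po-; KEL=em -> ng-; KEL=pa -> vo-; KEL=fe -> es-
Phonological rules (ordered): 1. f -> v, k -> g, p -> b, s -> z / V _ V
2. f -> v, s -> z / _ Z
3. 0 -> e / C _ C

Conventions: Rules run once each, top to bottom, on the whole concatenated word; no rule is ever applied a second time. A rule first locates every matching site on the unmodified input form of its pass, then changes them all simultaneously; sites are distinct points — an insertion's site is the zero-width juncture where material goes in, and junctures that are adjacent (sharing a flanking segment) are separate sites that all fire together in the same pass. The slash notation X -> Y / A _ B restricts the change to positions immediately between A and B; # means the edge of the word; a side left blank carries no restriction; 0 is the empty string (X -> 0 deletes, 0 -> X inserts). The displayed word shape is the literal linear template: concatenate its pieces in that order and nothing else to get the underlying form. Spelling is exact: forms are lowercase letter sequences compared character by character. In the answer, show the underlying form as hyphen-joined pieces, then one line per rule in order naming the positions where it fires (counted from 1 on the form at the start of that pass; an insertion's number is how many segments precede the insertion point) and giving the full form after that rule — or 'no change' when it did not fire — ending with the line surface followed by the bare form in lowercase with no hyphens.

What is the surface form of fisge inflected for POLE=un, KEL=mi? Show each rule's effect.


underlying: po-fisge-r
1. f -> v, k -> g, p -> b, s -> z / V _ V: fires at position(s) 3: povisger
2. f -> v, s -> z / _ Z: fires at position(s) 5: povizger
3. 0 -> e / C _ C: inserts after position(s) 5: povizeger
surface: povizeger


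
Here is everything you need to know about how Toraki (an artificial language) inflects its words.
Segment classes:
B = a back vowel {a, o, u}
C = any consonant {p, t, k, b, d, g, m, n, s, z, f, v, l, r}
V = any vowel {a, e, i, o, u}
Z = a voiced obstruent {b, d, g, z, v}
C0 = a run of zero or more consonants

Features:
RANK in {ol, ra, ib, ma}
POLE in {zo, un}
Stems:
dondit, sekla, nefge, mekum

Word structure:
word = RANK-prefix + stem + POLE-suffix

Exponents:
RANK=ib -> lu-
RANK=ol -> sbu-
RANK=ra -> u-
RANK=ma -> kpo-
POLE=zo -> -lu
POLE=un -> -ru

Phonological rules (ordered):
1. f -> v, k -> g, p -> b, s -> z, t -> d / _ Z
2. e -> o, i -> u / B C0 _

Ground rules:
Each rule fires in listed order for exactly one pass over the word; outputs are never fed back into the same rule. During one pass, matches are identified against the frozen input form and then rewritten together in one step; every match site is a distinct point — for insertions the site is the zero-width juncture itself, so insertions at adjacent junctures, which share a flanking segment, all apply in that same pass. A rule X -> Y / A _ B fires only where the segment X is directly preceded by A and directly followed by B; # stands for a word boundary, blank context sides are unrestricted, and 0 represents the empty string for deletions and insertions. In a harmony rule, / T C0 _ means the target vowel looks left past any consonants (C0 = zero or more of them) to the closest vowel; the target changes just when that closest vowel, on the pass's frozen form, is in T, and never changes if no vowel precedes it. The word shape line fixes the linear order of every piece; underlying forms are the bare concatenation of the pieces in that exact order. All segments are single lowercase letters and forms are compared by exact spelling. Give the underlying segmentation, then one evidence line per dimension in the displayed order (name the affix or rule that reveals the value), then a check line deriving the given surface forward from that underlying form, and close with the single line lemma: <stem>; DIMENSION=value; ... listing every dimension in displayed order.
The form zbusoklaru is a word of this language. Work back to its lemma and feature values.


underlying: sbu-sekla-ru
RANK=ol - signalled by the affix sbu-
POLE=un - signalled by the affix -ru
check: sbuseklaru -> zbuseklaru -> zbusoklaru
lemma: sekla; RANK=ol; POLE=un


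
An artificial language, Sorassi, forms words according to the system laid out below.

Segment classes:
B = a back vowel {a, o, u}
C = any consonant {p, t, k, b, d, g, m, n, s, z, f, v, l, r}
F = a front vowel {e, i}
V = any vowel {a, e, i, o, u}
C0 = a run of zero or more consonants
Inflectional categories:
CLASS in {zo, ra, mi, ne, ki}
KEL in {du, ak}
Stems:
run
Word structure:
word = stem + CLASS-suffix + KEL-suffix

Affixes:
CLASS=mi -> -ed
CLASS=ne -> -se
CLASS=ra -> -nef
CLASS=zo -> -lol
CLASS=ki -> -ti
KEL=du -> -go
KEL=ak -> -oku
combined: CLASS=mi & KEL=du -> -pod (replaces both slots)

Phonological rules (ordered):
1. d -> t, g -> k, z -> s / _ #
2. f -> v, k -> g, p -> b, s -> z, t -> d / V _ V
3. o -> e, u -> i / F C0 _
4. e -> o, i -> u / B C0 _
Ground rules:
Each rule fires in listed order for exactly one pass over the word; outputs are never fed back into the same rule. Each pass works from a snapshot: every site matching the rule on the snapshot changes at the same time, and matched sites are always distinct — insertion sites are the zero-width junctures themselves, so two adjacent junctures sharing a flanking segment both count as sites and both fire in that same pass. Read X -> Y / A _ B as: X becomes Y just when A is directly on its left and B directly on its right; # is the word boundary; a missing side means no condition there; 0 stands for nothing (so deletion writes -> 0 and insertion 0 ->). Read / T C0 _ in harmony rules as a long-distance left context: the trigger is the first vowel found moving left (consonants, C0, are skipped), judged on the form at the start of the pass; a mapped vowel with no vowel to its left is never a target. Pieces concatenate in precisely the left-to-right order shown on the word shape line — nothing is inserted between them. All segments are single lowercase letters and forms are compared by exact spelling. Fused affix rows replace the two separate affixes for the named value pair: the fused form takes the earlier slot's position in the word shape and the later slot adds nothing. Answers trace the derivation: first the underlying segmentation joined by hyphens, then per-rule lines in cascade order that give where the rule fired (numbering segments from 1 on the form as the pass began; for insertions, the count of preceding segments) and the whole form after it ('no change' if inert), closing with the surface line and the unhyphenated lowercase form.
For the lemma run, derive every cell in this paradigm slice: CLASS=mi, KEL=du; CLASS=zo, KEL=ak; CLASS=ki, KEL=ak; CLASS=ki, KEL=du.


cell CLASS=mi, KEL=du:
underlying: run-pod
1. d -> t, g -> k, z -> s / _ #: fires at position(s) 6: runpot
2. f -> v, k -> g, p -> b, s -> z, t -> d / V _ V: no change
3. o -> e, u -> i / F C0 _: no change
4. e -> o, i -> u / B C0 _: no change
surface: runpot

cell CLASS=zo, KEL=ak:
underlying: run-lol-oku
1. d -> t, g -> k, z -> s / _ #: no change
2. f -> v, k -> g, p -> b, s -> z, t -> d / V _ V: fires at position(s) 8: runlologu
3. o -> e, u -> i / F C0 _: no change
4. e -> o, i -> u / B C0 _: no change
surface: runlologu

cell CLASS=ki, KEL=ak:
underlying: run-ti-oku
1. d -> t, g -> k, z -> s / _ #: no change
2. f -> v, k -> g, p -> b, s -> z, t -> d / V _ V: fires at position(s) 7: runtiogu
3. o -> e, u -> i / F C0 _: fires at position(s) 6: runtiegu
4. e -> o, i -> u / B C0 _: fires at position(s) 5: runtuegu
surface: runtuegu

cell CLASS=ki, KEL=du:
underlying: run-ti-go
1. d -> t, g -> k, z -> s / _ #: no change
2. f -> v, k -> g, p -> b, s -> z, t -> d / V _ V: no change
3. o -> e, u -> i / F C0 _: fires at position(s) 7: runtige
4. e -> o, i -> u / B C0 _: fires at position(s) 5: runtuge
surface: runtuge


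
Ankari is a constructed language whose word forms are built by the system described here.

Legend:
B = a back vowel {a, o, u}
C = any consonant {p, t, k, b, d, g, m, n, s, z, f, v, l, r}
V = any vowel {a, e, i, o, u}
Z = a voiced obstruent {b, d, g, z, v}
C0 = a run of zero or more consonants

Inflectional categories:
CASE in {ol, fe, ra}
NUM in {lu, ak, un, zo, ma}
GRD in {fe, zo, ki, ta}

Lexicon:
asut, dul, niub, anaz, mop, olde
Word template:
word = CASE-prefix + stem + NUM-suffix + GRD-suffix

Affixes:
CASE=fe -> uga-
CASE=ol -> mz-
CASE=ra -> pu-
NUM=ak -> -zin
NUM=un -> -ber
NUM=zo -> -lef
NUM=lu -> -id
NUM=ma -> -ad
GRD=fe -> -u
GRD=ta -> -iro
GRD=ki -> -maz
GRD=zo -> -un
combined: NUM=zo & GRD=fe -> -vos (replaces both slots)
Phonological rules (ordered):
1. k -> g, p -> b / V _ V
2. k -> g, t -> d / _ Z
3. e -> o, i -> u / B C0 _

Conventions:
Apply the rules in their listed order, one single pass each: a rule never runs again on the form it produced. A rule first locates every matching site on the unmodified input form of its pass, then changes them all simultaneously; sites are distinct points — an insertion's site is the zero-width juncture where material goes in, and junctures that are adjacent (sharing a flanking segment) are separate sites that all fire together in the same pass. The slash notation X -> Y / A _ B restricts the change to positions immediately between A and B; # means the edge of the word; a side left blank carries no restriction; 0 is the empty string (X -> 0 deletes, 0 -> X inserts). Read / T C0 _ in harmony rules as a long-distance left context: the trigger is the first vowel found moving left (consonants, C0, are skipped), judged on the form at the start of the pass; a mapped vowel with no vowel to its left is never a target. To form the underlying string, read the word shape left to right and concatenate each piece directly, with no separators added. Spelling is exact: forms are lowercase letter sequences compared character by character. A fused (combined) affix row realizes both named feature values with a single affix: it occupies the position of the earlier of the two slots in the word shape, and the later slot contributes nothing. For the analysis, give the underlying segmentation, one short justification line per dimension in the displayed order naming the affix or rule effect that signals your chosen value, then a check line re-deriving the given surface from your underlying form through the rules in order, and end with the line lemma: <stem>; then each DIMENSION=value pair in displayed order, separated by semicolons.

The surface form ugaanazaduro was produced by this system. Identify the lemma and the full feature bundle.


underlying: uga-anaz-ad-iro
CASE=fe - signalled by the affix uga-
NUM=ma - signalled by the affix -ad
GRD=ta - signalled by the affix -iro
check: ugaanazadiro -> ugaanazadiro -> ugaanazadiro -> ugaanazaduro
lemma: anaz; CASE=fe; NUM=ma; GRD=ta


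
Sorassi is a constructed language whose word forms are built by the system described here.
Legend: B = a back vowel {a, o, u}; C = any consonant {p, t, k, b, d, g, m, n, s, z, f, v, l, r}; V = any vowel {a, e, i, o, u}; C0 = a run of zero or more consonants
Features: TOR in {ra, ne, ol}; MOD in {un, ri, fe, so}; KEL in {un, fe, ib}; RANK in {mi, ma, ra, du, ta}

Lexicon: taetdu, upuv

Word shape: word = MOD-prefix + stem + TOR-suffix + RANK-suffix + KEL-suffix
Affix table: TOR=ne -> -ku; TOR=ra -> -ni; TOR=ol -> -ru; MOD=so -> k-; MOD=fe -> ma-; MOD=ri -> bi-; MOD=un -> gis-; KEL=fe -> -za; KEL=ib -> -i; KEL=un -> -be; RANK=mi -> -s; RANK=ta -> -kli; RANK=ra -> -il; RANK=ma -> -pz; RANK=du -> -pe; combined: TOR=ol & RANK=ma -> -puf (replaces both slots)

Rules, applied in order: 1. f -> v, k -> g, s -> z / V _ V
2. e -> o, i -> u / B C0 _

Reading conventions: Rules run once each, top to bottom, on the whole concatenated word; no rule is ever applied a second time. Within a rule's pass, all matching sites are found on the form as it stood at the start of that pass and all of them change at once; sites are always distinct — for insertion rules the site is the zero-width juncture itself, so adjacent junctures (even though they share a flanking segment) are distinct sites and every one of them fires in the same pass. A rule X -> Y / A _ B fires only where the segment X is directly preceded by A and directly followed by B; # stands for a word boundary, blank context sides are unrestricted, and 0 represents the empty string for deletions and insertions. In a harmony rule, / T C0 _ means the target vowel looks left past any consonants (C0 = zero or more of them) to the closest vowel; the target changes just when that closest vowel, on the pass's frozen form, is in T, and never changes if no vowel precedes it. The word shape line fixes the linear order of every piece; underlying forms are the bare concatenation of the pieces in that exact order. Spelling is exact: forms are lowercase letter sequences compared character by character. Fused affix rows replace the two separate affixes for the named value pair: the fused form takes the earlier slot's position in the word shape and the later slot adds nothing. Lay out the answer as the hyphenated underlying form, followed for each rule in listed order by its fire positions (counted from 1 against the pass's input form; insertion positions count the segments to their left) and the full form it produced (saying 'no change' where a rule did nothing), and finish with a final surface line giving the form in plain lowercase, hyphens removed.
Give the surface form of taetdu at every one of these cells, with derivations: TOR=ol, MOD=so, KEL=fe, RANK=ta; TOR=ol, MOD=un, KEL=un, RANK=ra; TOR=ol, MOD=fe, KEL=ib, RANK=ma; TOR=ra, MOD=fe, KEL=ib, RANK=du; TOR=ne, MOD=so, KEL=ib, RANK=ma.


cell TOR=ol, MOD=so, KEL=fe, RANK=ta:
underlying: k-taetdu-ru-kli-za
1. f -> v, k -> g, s -> z / V _ V: no change
2. e -> o, i -> u / B C0 _: fires at position(s) 4, 12: ktaotdurukluza
surface: ktaotdurukluza

cell TOR=ol, MOD=un, KEL=un, RANK=ra:
underlying: gis-taetdu-ru-il-be
1. f -> v, k -> g, s -> z / V _ V: no change
2. e -> o, i -> u / B C0 _: fires at position(s) 6, 12: gistaotduruulbe
surface: gistaotduruulbe

cell TOR=ol, MOD=fe, KEL=ib, RANK=ma:
underlying: ma-taetdu-puf-i
1. f -> v, k -> g, s -> z / V _ V: fires at position(s) 11: mataetdupuvi
2. e -> o, i -> u / B C0 _: fires at position(s) 5, 12: mataotdupuvu
surface: mataotdupuvu

cell TOR=ra, MOD=fe, KEL=ib, RANK=du:
underlying: ma-taetdu-ni-pe-i
1. f -> v, k -> g, s -> z / V _ V: no change
2. e -> o, i -> u / B C0 _: fires at position(s) 5, 10: mataotdunupei
surface: mataotdunupei

cell TOR=ne, MOD=so, KEL=ib, RANK=ma:
underlying: k-taetdu-ku-pz-i
1. f -> v, k -> g, s -> z / V _ V: fires at position(s) 8: ktaetdugupzi
2. e -> o, i -> u / B C0 _: fires at position(s) 4, 12: ktaotdugupzu
surface: ktaotdugupzu
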